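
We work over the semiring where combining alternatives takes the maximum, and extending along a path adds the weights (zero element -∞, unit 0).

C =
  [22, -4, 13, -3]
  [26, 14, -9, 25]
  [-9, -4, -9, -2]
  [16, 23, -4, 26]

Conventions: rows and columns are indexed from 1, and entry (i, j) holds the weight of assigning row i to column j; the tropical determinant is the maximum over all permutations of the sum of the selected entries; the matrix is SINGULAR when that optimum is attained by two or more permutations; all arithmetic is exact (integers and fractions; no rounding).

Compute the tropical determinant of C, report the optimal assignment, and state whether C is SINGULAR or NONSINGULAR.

σ = (1, 2, 3, 4): 22 + 14 + (-9) + 26 = 53
σ = (1, 2, 4, 3): 22 + 14 + (-2) + (-4) = 30
σ = (1, 3, 2, 4): 22 + (-9) + (-4) + 26 = 35
σ = (1, 3, 4, 2): 22 + (-9) + (-2) + 23 = 34
σ = (1, 4, 2, 3): 22 + 25 + (-4) + (-4) = 39
σ = (1, 4, 3, 2): 22 + 25 + (-9) + 23 = 61
σ = (2, 1, 3, 4): (-4) + 26 + (-9) + 26 = 39
σ = (2, 1, 4, 3): (-4) + 26 + (-2) + (-4) = 16
σ = (2, 3, 1, 4): (-4) + (-9) + (-9) + 26 = 4
σ = (2, 3, 4, 1): (-4) + (-9) + (-2) + 16 = 1
σ = (2, 4, 1, 3): (-4) + 25 + (-9) + (-4) = 8
σ = (2, 4, 3, 1): (-4) + 25 + (-9) + 16 = 28
σ = (3, 1, 2, 4): 13 + 26 + (-4) + 26 = 61
σ = (3, 1, 4, 2): 13 + 26 + (-2) + 23 = 60
σ = (3, 2, 1, 4): 13 + 14 + (-9) + 26 = 44
σ = (3, 2, 4, 1): 13 + 14 + (-2) + 16 = 41
σ = (3, 4, 1, 2): 13 + 25 + (-9) + 23 = 52
σ = (3, 4, 2, 1): 13 + 25 + (-4) + 16 = 50
σ = (4, 1, 2, 3): (-3) + 26 + (-4) + (-4) = 15
σ = (4, 1, 3, 2): (-3) + 26 + (-9) + 23 = 37
σ = (4, 2, 1, 3): (-3) + 14 + (-9) + (-4) = -2
σ = (4, 2, 3, 1): (-3) + 14 + (-9) + 16 = 18
σ = (4, 3, 1, 2): (-3) + (-9) + (-9) + 23 = 2
σ = (4, 3, 2, 1): (-3) + (-9) + (-4) + 16 = 0
Optimal value attained by: σ = (1, 4, 3, 2).
Answer: det⊕(C) = 61; verdict: SINGULAR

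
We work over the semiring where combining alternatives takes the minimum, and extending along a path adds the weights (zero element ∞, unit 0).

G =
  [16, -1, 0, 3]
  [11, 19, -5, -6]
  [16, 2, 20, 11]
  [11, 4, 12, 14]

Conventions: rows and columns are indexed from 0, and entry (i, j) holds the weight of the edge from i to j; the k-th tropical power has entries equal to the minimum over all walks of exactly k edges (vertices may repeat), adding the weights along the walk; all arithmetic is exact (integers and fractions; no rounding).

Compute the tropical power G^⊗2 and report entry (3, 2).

G^⊗2:
  [10, 2, -6, -7]
  [5, -3, 6, 6]
  [13, 15, -3, -4]
  [15, 10, -1, -2]
Key observation: the optimum is the walk 3->1->2, with weight 4 + (-5) = -1.
Optimal value attained by: walk 3->1->2.
Answer: (G^⊗2)[3][2] = -1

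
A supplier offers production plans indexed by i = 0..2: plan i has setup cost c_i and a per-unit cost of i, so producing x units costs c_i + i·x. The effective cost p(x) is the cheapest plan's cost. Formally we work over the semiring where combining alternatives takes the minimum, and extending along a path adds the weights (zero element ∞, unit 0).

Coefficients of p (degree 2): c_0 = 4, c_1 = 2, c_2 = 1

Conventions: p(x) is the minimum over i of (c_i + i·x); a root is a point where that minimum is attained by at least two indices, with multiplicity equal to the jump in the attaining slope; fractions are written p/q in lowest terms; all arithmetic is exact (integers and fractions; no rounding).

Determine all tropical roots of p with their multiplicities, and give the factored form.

hull edge (i=0, c=4) to (i=1, c=2): slope -2, span 1
hull edge (i=1, c=2) to (i=2, c=1): slope -1, span 1
Factored form: p(x) = 1 ⊗ (x ⊕ 1) ⊗ (x ⊕ 2)
Answer: roots = 1 (mult 1), 2 (mult 1)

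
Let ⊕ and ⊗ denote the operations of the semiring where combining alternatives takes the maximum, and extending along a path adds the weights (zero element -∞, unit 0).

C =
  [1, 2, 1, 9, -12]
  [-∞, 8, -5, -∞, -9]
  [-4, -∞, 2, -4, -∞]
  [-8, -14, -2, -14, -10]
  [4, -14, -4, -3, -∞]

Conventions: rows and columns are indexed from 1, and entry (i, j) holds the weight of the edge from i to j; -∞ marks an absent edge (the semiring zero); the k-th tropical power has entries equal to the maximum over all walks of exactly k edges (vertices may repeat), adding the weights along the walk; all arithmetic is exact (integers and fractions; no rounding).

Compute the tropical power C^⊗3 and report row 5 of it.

C^⊗2:
  [2, 10, 7, 10, -1]
  [-5, 16, 3, -9, -1]
  [-2, -2, 4, 5, -14]
  [-6, -6, 0, 1, -20]
  [5, 6, 5, 13, -8]
C^⊗3:
  [3, 18, 9, 11, 1]
  [3, 24, 11, 4, 7]
  [0, 6, 6, 7, -5]
  [-4, 2, 2, 3, -9]
  [6, 14, 11, 14, 3]
Answer: row 5 of C^⊗3 = [6, 14, 11, 14, 3]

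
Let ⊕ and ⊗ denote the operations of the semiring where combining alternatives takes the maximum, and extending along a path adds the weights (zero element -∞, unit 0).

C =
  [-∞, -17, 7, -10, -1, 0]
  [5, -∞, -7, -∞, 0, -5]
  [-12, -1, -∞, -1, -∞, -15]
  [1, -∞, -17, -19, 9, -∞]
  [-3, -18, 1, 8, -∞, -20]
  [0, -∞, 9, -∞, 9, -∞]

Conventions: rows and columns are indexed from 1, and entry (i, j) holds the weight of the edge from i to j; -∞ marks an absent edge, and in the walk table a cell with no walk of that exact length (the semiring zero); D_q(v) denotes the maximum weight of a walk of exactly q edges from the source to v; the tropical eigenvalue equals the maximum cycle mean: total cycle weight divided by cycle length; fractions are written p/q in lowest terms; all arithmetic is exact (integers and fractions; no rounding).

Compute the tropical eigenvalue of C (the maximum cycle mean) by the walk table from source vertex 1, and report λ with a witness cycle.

q=0: [0, -∞, -∞, -∞, -∞, -∞]
q=1: [-∞, -17, 7, -10, -1, 0]
q=2: [0, 6, 9, 7, 9, -8]
q=3: [11, 8, 10, 17, 16, 1]
q=4: [18, 9, 18, 24, 26, 11]
q=5: [25, 17, 27, 34, 33, 18]
q=6: [35, 26, 34, 41, 43, 25]
Optimal cycle mean attained by: cycle 4->5->4, total 9 + 8, length 2.
Answer: λ = 17/2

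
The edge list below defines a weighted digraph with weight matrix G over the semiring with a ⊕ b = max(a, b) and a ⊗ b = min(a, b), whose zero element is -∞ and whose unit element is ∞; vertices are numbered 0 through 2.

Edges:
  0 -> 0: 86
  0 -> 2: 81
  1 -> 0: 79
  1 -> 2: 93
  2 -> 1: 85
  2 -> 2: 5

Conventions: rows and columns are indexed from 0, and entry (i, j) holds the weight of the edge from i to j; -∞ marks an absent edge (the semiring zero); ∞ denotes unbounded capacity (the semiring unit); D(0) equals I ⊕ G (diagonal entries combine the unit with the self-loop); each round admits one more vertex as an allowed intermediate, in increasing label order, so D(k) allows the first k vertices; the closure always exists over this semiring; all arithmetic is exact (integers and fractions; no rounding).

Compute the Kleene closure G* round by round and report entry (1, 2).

D(0):
  [∞, -∞, 81]
  [79, ∞, 93]
  [-∞, 85, ∞]
D(1):
  [∞, -∞, 81]
  [79, ∞, 93]
  [-∞, 85, ∞]
D(2):
  [∞, -∞, 81]
  [79, ∞, 93]
  [79, 85, ∞]
D(3):
  [∞, 81, 81]
  [79, ∞, 93]
  [79, 85, ∞]
Answer: G*[1][2] = 93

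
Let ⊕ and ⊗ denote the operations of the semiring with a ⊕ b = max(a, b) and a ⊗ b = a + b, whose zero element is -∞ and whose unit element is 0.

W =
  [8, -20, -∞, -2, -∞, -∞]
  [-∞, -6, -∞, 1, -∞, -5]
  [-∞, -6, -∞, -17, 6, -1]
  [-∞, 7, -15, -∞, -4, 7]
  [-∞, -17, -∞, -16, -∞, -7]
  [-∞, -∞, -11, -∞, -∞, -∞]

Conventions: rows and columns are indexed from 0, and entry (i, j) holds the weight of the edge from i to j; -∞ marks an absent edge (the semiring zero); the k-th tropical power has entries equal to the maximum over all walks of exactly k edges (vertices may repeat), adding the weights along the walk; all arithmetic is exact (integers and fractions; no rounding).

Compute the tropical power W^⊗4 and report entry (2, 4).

W^⊗2:
  [16, 5, -17, 6, -6, 5]
  [-∞, 8, -14, -5, -3, 8]
  [-∞, -10, -12, -5, -21, -1]
  [-∞, 1, -4, 8, -9, 2]
  [-∞, -9, -18, -16, -20, -9]
  [-∞, -17, -∞, -28, -5, -12]
W^⊗3:
  [24, 13, -6, 14, 2, 13]
  [-∞, 2, -3, 9, -8, 3]
  [-∞, 2, -12, -9, -6, 2]
  [-∞, 15, -7, 2, 4, 15]
  [-∞, -9, -20, -8, -12, -9]
  [-∞, -21, -23, -16, -32, -12]
W^⊗4:
  [32, 21, 2, 22, 10, 21]
  [-∞, 16, -6, 3, 5, 16]
  [-∞, -2, -9, 3, -6, -2]
  [-∞, 9, 4, 16, -1, 10]
  [-∞, -1, -20, -8, -12, -1]
  [-∞, -9, -23, -20, -17, -9]
Key observation: the optimum is the walk 2->4->5->2->4, with weight 6 + (-7) + (-11) + 6 = -6.
Optimal value attained by: walk 2->4->5->2->4.
Answer: (W^⊗4)[2][4] = -6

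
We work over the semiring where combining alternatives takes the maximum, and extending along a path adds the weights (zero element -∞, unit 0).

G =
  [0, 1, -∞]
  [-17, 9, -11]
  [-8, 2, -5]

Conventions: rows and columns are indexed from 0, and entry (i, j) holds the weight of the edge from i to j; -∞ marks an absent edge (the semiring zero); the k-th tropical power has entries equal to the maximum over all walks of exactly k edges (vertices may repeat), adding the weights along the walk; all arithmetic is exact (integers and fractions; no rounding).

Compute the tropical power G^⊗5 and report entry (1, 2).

G^⊗2:
  [0, 10, -10]
  [-8, 18, -2]
  [-8, 11, -9]
G^⊗3:
  [0, 19, -1]
  [1, 27, 7]
  [-6, 20, 0]
G^⊗4:
  [2, 28, 8]
  [10, 36, 16]
  [3, 29, 9]
G^⊗5:
  [11, 37, 17]
  [19, 45, 25]
  [12, 38, 18]
Key observation: the optimum is the walk 1->1->1->1->1->2, with weight 9 + 9 + 9 + 9 + (-11) = 25.
Optimal value attained by: walk 1->1->1->1->1->2.
Answer: (G^⊗5)[1][2] = 25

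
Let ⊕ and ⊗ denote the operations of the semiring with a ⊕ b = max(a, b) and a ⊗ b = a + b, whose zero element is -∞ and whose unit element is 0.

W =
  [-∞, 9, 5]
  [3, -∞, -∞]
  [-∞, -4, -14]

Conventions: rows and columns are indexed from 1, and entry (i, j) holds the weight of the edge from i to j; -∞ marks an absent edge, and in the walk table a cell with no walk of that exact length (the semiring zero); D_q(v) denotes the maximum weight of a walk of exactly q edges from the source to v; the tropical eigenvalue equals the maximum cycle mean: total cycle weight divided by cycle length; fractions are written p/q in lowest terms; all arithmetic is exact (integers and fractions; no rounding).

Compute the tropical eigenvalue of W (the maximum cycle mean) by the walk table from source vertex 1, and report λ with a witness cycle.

q=0: [0, -∞, -∞]
q=1: [-∞, 9, 5]
q=2: [12, 1, -9]
q=3: [4, 21, 17]
Optimal cycle mean attained by: cycle 1->2->1, total 9 + 3, length 2.
Answer: λ = 6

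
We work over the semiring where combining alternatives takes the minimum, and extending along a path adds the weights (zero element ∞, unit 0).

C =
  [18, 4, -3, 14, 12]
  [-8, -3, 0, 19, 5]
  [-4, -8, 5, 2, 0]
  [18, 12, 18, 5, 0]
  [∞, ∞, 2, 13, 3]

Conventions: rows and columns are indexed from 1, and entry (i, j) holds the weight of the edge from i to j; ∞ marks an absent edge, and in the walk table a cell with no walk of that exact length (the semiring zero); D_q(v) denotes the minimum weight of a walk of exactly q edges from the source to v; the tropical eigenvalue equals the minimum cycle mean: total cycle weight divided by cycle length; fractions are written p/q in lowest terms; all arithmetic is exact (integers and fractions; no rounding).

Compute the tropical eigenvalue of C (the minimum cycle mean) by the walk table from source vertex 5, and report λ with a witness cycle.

q=0: [∞, ∞, ∞, ∞, 0]
q=1: [∞, ∞, 2, 13, 3]
q=2: [-2, -6, 5, 4, 2]
q=3: [-14, -9, -6, 7, -1]
q=4: [-17, -14, -17, -4, -6]
q=5: [-22, -25, -20, -15, -17]
Optimal cycle mean attained by: cycle 1->3->2->1, total (-3) + (-8) + (-8), length 3.
Answer: λ = -19/3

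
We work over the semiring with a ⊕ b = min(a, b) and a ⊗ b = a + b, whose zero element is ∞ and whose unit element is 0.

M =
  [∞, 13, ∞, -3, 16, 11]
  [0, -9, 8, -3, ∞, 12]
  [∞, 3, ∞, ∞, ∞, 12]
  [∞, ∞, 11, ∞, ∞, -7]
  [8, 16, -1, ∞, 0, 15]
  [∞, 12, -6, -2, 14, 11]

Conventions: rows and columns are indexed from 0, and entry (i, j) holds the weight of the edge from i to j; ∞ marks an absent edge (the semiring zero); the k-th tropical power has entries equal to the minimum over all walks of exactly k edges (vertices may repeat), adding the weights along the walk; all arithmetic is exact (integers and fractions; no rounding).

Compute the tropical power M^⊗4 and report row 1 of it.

M^⊗2:
  [13, 4, 5, 9, 16, -10]
  [-9, -18, -1, -12, 16, -10]
  [3, -6, 6, 0, 26, 15]
  [∞, 5, -13, -9, 7, 4]
  [8, 2, -1, 5, 0, 11]
  [12, -3, 5, 9, 14, -9]
M^⊗3:
  [4, -5, -16, -12, 4, 1]
  [-18, -27, -16, -21, 4, -19]
  [-6, -15, 2, -9, 19, -7]
  [5, -10, -2, 2, 7, -16]
  [2, -7, -1, -1, 0, -2]
  [-3, -12, -15, -11, 5, 2]
M^⊗4:
  [-5, -14, -5, -8, 4, -19]
  [-27, -36, -25, -30, -5, -28]
  [-15, -24, -13, -18, 7, -16]
  [-10, -19, -22, -18, -2, -5]
  [-7, -16, -8, -10, 0, -8]
  [-12, -21, -4, -15, 5, -18]
Answer: row 1 of M^⊗4 = [-27, -36, -25, -30, -5, -28]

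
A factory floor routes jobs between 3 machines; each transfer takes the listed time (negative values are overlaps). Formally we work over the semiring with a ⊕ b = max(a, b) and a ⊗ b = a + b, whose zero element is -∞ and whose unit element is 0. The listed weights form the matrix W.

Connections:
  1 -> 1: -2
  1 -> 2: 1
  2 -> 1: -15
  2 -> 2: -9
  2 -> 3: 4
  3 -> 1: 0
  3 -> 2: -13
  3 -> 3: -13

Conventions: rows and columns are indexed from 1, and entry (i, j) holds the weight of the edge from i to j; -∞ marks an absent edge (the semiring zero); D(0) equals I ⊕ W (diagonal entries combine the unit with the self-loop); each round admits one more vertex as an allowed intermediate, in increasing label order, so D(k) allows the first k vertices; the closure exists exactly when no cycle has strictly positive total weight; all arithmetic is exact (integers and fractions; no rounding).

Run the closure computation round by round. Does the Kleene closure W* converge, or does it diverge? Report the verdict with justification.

D(0):
  [0, 1, -∞]
  [-15, 0, 4]
  [0, -13, 0]
D(1):
  [0, 1, -∞]
  [-15, 0, 4]
  [0, 1, 0]
Detection: at round 2, diagonal entry (3, 3) turns strictly positive.
Key observation: the cycle 3->1->2->3 has total weight 0 + 1 + 4, which is strictly positive.
Answer: DIVERGES — positive cycle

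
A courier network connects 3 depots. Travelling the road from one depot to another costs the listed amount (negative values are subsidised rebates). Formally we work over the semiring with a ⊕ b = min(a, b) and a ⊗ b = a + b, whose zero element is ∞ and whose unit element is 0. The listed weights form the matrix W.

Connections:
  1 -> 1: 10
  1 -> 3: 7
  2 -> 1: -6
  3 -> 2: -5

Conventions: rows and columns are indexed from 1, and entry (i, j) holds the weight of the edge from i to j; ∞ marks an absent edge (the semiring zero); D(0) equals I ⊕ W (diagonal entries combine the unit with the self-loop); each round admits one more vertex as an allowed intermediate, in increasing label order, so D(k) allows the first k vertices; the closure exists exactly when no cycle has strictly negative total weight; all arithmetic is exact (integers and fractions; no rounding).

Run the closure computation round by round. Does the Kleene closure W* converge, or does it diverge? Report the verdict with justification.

D(0):
  [0, ∞, 7]
  [-6, 0, ∞]
  [∞, -5, 0]
D(1):
  [0, ∞, 7]
  [-6, 0, 1]
  [∞, -5, 0]
Detection: at round 2, diagonal entry (3, 3) turns strictly negative.
Key observation: the cycle 3->2->1->3 has total weight (-5) + (-6) + 7, which is strictly negative.
Answer: DIVERGES — negative cycle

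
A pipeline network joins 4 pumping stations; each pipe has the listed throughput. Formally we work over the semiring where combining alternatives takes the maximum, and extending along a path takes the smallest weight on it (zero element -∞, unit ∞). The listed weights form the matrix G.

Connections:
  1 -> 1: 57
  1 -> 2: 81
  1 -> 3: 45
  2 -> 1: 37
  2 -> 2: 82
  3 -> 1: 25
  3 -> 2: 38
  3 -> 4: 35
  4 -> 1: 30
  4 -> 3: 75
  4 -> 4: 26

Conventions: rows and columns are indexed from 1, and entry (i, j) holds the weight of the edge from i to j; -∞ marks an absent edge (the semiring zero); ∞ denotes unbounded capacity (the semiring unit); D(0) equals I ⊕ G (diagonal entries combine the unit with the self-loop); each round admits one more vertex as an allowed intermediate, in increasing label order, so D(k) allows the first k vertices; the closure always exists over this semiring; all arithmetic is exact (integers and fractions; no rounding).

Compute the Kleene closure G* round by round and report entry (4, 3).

D(0):
  [∞, 81, 45, -∞]
  [37, ∞, -∞, -∞]
  [25, 38, ∞, 35]
  [30, -∞, 75, ∞]
D(1):
  [∞, 81, 45, -∞]
  [37, ∞, 37, -∞]
  [25, 38, ∞, 35]
  [30, 30, 75, ∞]
D(2):
  [∞, 81, 45, -∞]
  [37, ∞, 37, -∞]
  [37, 38, ∞, 35]
  [30, 30, 75, ∞]
D(3):
  [∞, 81, 45, 35]
  [37, ∞, 37, 35]
  [37, 38, ∞, 35]
  [37, 38, 75, ∞]
D(4):
  [∞, 81, 45, 35]
  [37, ∞, 37, 35]
  [37, 38, ∞, 35]
  [37, 38, 75, ∞]
Answer: G*[4][3] = 75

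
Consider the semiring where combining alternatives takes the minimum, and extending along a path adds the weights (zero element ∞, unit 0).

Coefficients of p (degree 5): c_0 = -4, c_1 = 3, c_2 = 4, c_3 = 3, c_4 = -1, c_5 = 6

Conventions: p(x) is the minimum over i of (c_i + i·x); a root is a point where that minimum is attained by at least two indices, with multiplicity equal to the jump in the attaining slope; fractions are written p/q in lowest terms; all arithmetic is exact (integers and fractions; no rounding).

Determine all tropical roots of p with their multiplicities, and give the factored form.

hull edge (i=0, c=-4) to (i=4, c=-1): slope 3/4, span 4
hull edge (i=4, c=-1) to (i=5, c=6): slope 7, span 1
Factored form: p(x) = 6 ⊗ (x ⊕ (-7)) ⊗ (x ⊕ (-3/4)) ⊗ (x ⊕ (-3/4)) ⊗ (x ⊕ (-3/4)) ⊗ (x ⊕ (-3/4))
Answer: roots = -7 (mult 1), -3/4 (mult 4)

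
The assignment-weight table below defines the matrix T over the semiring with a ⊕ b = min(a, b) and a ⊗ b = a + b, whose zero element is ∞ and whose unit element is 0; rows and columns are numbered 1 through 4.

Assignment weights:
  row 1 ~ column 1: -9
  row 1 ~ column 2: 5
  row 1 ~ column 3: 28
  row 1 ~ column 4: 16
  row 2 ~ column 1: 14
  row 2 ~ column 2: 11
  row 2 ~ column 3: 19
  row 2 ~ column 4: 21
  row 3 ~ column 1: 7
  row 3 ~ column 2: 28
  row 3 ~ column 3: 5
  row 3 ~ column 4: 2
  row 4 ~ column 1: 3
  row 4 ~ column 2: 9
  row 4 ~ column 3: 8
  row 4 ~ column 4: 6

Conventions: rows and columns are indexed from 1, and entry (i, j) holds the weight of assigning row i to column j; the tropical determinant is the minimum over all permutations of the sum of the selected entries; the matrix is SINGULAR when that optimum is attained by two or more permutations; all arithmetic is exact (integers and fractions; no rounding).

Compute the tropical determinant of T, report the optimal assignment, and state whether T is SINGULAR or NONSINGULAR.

σ = (1, 2, 3, 4): (-9) + 11 + 5 + 6 = 13
σ = (1, 2, 4, 3): (-9) + 11 + 2 + 8 = 12
σ = (1, 3, 2, 4): (-9) + 19 + 28 + 6 = 44
σ = (1, 3, 4, 2): (-9) + 19 + 2 + 9 = 21
σ = (1, 4, 2, 3): (-9) + 21 + 28 + 8 = 48
σ = (1, 4, 3, 2): (-9) + 21 + 5 + 9 = 26
σ = (2, 1, 3, 4): 5 + 14 + 5 + 6 = 30
σ = (2, 1, 4, 3): 5 + 14 + 2 + 8 = 29
σ = (2, 3, 1, 4): 5 + 19 + 7 + 6 = 37
σ = (2, 3, 4, 1): 5 + 19 + 2 + 3 = 29
σ = (2, 4, 1, 3): 5 + 21 + 7 + 8 = 41
σ = (2, 4, 3, 1): 5 + 21 + 5 + 3 = 34
σ = (3, 1, 2, 4): 28 + 14 + 28 + 6 = 76
σ = (3, 1, 4, 2): 28 + 14 + 2 + 9 = 53
σ = (3, 2, 1, 4): 28 + 11 + 7 + 6 = 52
σ = (3, 2, 4, 1): 28 + 11 + 2 + 3 = 44
σ = (3, 4, 1, 2): 28 + 21 + 7 + 9 = 65
σ = (3, 4, 2, 1): 28 + 21 + 28 + 3 = 80
σ = (4, 1, 2, 3): 16 + 14 + 28 + 8 = 66
σ = (4, 1, 3, 2): 16 + 14 + 5 + 9 = 44
σ = (4, 2, 1, 3): 16 + 11 + 7 + 8 = 42
σ = (4, 2, 3, 1): 16 + 11 + 5 + 3 = 35
σ = (4, 3, 1, 2): 16 + 19 + 7 + 9 = 51
σ = (4, 3, 2, 1): 16 + 19 + 28 + 3 = 66
Optimal value attained by: σ = (1, 2, 4, 3).
Answer: det⊕(T) = 12; verdict: NONSINGULAR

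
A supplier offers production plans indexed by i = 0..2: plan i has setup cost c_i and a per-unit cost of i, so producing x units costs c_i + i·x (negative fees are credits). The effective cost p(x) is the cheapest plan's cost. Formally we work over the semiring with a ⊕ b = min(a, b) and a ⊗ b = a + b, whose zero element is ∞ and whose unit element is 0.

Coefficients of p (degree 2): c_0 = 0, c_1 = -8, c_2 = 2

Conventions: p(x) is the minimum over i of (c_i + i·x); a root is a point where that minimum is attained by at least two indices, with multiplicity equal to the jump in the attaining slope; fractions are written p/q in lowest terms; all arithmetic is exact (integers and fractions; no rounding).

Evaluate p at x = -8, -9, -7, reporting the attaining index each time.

p(-8) = min(0+0·(-8)=0, -8+1·(-8)=-16, 2+2·(-8)=-14) = -16 (attained by i=1)
p(-9) = min(0+0·(-9)=0, -8+1·(-9)=-17, 2+2·(-9)=-16) = -17 (attained by i=1)
p(-7) = min(0+0·(-7)=0, -8+1·(-7)=-15, 2+2·(-7)=-12) = -15 (attained by i=1)
Answer: p(-8) = -16; p(-9) = -17; p(-7) = -15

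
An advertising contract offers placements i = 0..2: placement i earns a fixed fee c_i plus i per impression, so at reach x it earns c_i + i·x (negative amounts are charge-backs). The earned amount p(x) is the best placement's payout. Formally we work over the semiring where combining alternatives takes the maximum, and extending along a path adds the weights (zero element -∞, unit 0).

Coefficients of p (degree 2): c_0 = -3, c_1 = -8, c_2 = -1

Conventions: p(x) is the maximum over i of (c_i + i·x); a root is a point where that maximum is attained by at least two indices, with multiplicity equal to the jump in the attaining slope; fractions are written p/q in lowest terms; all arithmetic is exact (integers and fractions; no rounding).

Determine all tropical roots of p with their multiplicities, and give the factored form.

hull edge (i=0, c=-3) to (i=2, c=-1): slope 1, span 2
Factored form: p(x) = -1 ⊗ (x ⊕ (-1)) ⊗ (x ⊕ (-1))
Answer: roots = -1 (mult 2)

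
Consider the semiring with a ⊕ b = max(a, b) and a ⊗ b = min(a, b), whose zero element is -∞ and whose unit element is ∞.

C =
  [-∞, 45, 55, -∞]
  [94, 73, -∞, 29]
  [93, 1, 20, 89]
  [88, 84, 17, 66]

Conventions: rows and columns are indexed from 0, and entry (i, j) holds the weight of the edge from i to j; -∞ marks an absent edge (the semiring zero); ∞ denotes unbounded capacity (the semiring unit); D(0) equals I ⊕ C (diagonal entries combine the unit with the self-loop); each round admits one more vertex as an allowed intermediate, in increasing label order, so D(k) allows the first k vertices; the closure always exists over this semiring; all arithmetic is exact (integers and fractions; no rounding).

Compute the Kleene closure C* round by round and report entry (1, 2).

D(0):
  [∞, 45, 55, -∞]
  [94, ∞, -∞, 29]
  [93, 1, ∞, 89]
  [88, 84, 17, ∞]
D(1):
  [∞, 45, 55, -∞]
  [94, ∞, 55, 29]
  [93, 45, ∞, 89]
  [88, 84, 55, ∞]
D(2):
  [∞, 45, 55, 29]
  [94, ∞, 55, 29]
  [93, 45, ∞, 89]
  [88, 84, 55, ∞]
D(3):
  [∞, 45, 55, 55]
  [94, ∞, 55, 55]
  [93, 45, ∞, 89]
  [88, 84, 55, ∞]
D(4):
  [∞, 55, 55, 55]
  [94, ∞, 55, 55]
  [93, 84, ∞, 89]
  [88, 84, 55, ∞]
Answer: C*[1][2] = 55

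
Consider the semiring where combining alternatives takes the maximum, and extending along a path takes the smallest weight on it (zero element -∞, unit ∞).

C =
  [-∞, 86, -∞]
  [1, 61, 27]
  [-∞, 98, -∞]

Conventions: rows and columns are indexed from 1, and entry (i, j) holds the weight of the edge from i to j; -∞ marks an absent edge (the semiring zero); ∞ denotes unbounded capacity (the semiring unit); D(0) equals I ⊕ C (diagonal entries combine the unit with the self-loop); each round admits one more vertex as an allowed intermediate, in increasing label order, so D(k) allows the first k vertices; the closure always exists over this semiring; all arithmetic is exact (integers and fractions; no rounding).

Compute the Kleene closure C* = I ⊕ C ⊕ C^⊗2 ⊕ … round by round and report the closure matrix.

D(0):
  [∞, 86, -∞]
  [1, ∞, 27]
  [-∞, 98, ∞]
D(1):
  [∞, 86, -∞]
  [1, ∞, 27]
  [-∞, 98, ∞]
D(2):
  [∞, 86, 27]
  [1, ∞, 27]
  [1, 98, ∞]
D(3):
  [∞, 86, 27]
  [1, ∞, 27]
  [1, 98, ∞]
Answer: C* = [[∞, 86, 27], [1, ∞, 27], [1, 98, ∞]]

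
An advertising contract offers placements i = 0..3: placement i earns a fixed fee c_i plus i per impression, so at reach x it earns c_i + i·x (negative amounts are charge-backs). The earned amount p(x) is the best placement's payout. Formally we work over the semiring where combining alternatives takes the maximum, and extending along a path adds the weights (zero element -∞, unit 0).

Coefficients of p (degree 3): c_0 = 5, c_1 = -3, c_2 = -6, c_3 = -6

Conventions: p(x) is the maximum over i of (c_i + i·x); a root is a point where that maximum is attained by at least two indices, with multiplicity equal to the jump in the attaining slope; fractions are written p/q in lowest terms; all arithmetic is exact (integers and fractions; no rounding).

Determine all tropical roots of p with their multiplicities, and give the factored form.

hull edge (i=0, c=5) to (i=3, c=-6): slope -11/3, span 3
Factored form: p(x) = -6 ⊗ (x ⊕ 11/3) ⊗ (x ⊕ 11/3) ⊗ (x ⊕ 11/3)
Answer: roots = 11/3 (mult 3)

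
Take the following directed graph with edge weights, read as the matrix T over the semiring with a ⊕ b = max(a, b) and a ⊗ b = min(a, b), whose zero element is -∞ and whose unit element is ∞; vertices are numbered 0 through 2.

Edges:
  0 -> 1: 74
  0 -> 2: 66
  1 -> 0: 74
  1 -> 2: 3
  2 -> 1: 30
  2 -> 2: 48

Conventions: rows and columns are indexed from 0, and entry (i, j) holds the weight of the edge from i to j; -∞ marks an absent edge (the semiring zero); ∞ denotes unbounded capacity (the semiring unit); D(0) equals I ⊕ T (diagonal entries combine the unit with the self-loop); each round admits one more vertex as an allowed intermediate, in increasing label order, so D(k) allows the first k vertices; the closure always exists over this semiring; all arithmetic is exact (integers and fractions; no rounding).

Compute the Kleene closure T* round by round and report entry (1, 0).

D(0):
  [∞, 74, 66]
  [74, ∞, 3]
  [-∞, 30, ∞]
D(1):
  [∞, 74, 66]
  [74, ∞, 66]
  [-∞, 30, ∞]
D(2):
  [∞, 74, 66]
  [74, ∞, 66]
  [30, 30, ∞]
D(3):
  [∞, 74, 66]
  [74, ∞, 66]
  [30, 30, ∞]
Answer: T*[1][0] = 74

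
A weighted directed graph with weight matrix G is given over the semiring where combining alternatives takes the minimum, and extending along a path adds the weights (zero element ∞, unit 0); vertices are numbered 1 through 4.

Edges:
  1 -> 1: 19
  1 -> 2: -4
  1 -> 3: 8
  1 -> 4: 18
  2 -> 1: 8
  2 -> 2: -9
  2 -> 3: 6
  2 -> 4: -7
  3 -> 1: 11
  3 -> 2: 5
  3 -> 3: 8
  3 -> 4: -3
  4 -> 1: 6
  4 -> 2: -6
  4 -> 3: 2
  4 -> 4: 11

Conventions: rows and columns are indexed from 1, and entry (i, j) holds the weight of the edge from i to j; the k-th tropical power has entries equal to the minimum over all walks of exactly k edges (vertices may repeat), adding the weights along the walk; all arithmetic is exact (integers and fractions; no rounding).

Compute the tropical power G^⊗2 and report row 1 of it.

G^⊗2:
  [4, -13, 2, -11]
  [-1, -18, -5, -16]
  [3, -9, -1, -2]
  [2, -15, 0, -13]
Answer: row 1 of G^⊗2 = [4, -13, 2, -11]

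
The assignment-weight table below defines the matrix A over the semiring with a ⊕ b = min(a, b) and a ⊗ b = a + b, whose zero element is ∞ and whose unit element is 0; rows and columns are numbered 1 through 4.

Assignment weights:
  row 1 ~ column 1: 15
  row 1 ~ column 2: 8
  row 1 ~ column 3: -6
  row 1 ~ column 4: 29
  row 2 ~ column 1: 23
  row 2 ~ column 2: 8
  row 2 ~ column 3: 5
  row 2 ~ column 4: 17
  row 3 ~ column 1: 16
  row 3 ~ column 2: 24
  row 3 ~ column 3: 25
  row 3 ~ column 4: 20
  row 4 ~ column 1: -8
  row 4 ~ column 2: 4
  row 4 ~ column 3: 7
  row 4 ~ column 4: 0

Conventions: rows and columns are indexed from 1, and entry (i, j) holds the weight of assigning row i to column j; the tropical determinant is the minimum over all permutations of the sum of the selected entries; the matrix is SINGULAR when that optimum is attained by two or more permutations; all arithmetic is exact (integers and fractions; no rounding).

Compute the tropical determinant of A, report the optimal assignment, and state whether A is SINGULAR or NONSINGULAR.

σ = (1, 2, 3, 4): 15 + 8 + 25 + 0 = 48
σ = (1, 2, 4, 3): 15 + 8 + 20 + 7 = 50
σ = (1, 3, 2, 4): 15 + 5 + 24 + 0 = 44
σ = (1, 3, 4, 2): 15 + 5 + 20 + 4 = 44
σ = (1, 4, 2, 3): 15 + 17 + 24 + 7 = 63
σ = (1, 4, 3, 2): 15 + 17 + 25 + 4 = 61
σ = (2, 1, 3, 4): 8 + 23 + 25 + 0 = 56
σ = (2, 1, 4, 3): 8 + 23 + 20 + 7 = 58
σ = (2, 3, 1, 4): 8 + 5 + 16 + 0 = 29
σ = (2, 3, 4, 1): 8 + 5 + 20 + (-8) = 25
σ = (2, 4, 1, 3): 8 + 17 + 16 + 7 = 48
σ = (2, 4, 3, 1): 8 + 17 + 25 + (-8) = 42
σ = (3, 1, 2, 4): (-6) + 23 + 24 + 0 = 41
σ = (3, 1, 4, 2): (-6) + 23 + 20 + 4 = 41
σ = (3, 2, 1, 4): (-6) + 8 + 16 + 0 = 18
σ = (3, 2, 4, 1): (-6) + 8 + 20 + (-8) = 14
σ = (3, 4, 1, 2): (-6) + 17 + 16 + 4 = 31
σ = (3, 4, 2, 1): (-6) + 17 + 24 + (-8) = 27
σ = (4, 1, 2, 3): 29 + 23 + 24 + 7 = 83
σ = (4, 1, 3, 2): 29 + 23 + 25 + 4 = 81
σ = (4, 2, 1, 3): 29 + 8 + 16 + 7 = 60
σ = (4, 2, 3, 1): 29 + 8 + 25 + (-8) = 54
σ = (4, 3, 1, 2): 29 + 5 + 16 + 4 = 54
σ = (4, 3, 2, 1): 29 + 5 + 24 + (-8) = 50
Optimal value attained by: σ = (3, 2, 4, 1).
Answer: det⊕(A) = 14; verdict: NONSINGULAR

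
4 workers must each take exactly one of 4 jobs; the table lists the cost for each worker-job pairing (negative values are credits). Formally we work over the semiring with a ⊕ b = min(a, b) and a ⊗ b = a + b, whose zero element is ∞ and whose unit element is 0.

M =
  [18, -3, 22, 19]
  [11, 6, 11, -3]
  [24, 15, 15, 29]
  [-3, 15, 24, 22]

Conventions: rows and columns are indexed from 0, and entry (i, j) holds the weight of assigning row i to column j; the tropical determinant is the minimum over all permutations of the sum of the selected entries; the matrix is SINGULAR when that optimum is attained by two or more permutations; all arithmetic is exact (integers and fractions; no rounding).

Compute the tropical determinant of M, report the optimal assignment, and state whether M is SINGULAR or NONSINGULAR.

σ = (0, 1, 2, 3): 18 + 6 + 15 + 22 = 61
σ = (0, 1, 3, 2): 18 + 6 + 29 + 24 = 77
σ = (0, 2, 1, 3): 18 + 11 + 15 + 22 = 66
σ = (0, 2, 3, 1): 18 + 11 + 29 + 15 = 73
σ = (0, 3, 1, 2): 18 + (-3) + 15 + 24 = 54
σ = (0, 3, 2, 1): 18 + (-3) + 15 + 15 = 45
σ = (1, 0, 2, 3): (-3) + 11 + 15 + 22 = 45
σ = (1, 0, 3, 2): (-3) + 11 + 29 + 24 = 61
σ = (1, 2, 0, 3): (-3) + 11 + 24 + 22 = 54
σ = (1, 2, 3, 0): (-3) + 11 + 29 + (-3) = 34
σ = (1, 3, 0, 2): (-3) + (-3) + 24 + 24 = 42
σ = (1, 3, 2, 0): (-3) + (-3) + 15 + (-3) = 6
σ = (2, 0, 1, 3): 22 + 11 + 15 + 22 = 70
σ = (2, 0, 3, 1): 22 + 11 + 29 + 15 = 77
σ = (2, 1, 0, 3): 22 + 6 + 24 + 22 = 74
σ = (2, 1, 3, 0): 22 + 6 + 29 + (-3) = 54
σ = (2, 3, 0, 1): 22 + (-3) + 24 + 15 = 58
σ = (2, 3, 1, 0): 22 + (-3) + 15 + (-3) = 31
σ = (3, 0, 1, 2): 19 + 11 + 15 + 24 = 69
σ = (3, 0, 2, 1): 19 + 11 + 15 + 15 = 60
σ = (3, 1, 0, 2): 19 + 6 + 24 + 24 = 73
σ = (3, 1, 2, 0): 19 + 6 + 15 + (-3) = 37
σ = (3, 2, 0, 1): 19 + 11 + 24 + 15 = 69
σ = (3, 2, 1, 0): 19 + 11 + 15 + (-3) = 42
Optimal value attained by: σ = (1, 3, 2, 0).
Answer: det⊕(M) = 6; verdict: NONSINGULAR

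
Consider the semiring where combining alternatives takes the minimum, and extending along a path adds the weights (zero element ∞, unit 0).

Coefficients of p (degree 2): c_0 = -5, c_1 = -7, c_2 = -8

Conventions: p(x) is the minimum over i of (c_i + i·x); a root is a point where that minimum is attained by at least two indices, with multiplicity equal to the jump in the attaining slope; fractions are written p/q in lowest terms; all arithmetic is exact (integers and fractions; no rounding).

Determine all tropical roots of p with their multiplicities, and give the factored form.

hull edge (i=0, c=-5) to (i=1, c=-7): slope -2, span 1
hull edge (i=1, c=-7) to (i=2, c=-8): slope -1, span 1
Factored form: p(x) = -8 ⊗ (x ⊕ 1) ⊗ (x ⊕ 2)
Answer: roots = 1 (mult 1), 2 (mult 1)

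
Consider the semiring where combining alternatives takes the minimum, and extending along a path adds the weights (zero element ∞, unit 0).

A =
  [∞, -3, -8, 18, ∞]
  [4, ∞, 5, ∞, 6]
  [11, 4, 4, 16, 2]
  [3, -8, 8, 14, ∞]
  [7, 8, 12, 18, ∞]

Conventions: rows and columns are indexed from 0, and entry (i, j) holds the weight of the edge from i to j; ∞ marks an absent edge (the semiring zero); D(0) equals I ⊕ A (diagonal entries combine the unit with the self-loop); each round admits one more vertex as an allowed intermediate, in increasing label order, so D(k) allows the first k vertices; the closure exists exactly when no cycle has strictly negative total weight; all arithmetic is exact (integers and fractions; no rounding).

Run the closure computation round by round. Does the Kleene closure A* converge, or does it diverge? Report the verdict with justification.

D(0):
  [0, -3, -8, 18, ∞]
  [4, 0, 5, ∞, 6]
  [11, 4, 0, 16, 2]
  [3, -8, 8, 0, ∞]
  [7, 8, 12, 18, 0]
D(1):
  [0, -3, -8, 18, ∞]
  [4, 0, -4, 22, 6]
  [11, 4, 0, 16, 2]
  [3, -8, -5, 0, ∞]
  [7, 4, -1, 18, 0]
D(2):
  [0, -3, -8, 18, 3]
  [4, 0, -4, 22, 6]
  [8, 4, 0, 16, 2]
  [-4, -8, -12, 0, -2]
  [7, 4, -1, 18, 0]
D(3):
  [0, -4, -8, 8, -6]
  [4, 0, -4, 12, -2]
  [8, 4, 0, 16, 2]
  [-4, -8, -12, 0, -10]
  [7, 3, -1, 15, 0]
D(4):
  [0, -4, -8, 8, -6]
  [4, 0, -4, 12, -2]
  [8, 4, 0, 16, 2]
  [-4, -8, -12, 0, -10]
  [7, 3, -1, 15, 0]
D(5):
  [0, -4, -8, 8, -6]
  [4, 0, -4, 12, -2]
  [8, 4, 0, 16, 2]
  [-4, -8, -12, 0, -10]
  [7, 3, -1, 15, 0]
Key observation: every diagonal entry stays at the unit through all rounds, so no improving cycle exists.
Answer: CONVERGES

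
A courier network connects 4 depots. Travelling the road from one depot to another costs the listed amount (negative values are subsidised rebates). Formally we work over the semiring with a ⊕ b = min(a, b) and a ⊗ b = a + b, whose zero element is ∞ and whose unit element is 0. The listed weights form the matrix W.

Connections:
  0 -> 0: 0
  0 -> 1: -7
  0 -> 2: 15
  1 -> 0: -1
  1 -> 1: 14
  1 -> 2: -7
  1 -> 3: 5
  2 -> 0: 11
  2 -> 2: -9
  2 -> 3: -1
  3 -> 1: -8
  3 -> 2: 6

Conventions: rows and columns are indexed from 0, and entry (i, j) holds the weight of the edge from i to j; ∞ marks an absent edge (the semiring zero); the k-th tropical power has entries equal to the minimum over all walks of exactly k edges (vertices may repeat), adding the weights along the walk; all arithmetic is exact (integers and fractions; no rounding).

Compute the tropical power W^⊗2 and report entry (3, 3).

W^⊗2:
  [-8, -7, -14, -2]
  [-1, -8, -16, -8]
  [2, -9, -18, -10]
  [-9, 6, -15, -3]
Key observation: the optimum is the walk 3->1->3, with weight (-8) + 5 = -3.
Optimal value attained by: walk 3->1->3.
Answer: (W^⊗2)[3][3] = -3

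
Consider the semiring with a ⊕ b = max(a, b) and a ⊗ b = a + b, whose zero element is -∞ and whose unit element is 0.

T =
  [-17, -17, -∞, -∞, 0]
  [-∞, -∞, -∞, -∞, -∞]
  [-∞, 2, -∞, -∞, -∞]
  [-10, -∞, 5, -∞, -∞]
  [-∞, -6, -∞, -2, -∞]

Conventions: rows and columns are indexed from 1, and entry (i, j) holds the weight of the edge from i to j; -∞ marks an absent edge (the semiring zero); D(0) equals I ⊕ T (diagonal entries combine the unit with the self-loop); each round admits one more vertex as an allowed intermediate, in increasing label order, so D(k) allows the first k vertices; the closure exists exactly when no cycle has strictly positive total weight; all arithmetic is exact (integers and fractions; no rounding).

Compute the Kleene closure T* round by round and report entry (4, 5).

D(0):
  [0, -17, -∞, -∞, 0]
  [-∞, 0, -∞, -∞, -∞]
  [-∞, 2, 0, -∞, -∞]
  [-10, -∞, 5, 0, -∞]
  [-∞, -6, -∞, -2, 0]
D(1):
  [0, -17, -∞, -∞, 0]
  [-∞, 0, -∞, -∞, -∞]
  [-∞, 2, 0, -∞, -∞]
  [-10, -27, 5, 0, -10]
  [-∞, -6, -∞, -2, 0]
D(2):
  [0, -17, -∞, -∞, 0]
  [-∞, 0, -∞, -∞, -∞]
  [-∞, 2, 0, -∞, -∞]
  [-10, -27, 5, 0, -10]
  [-∞, -6, -∞, -2, 0]
D(3):
  [0, -17, -∞, -∞, 0]
  [-∞, 0, -∞, -∞, -∞]
  [-∞, 2, 0, -∞, -∞]
  [-10, 7, 5, 0, -10]
  [-∞, -6, -∞, -2, 0]
D(4):
  [0, -17, -∞, -∞, 0]
  [-∞, 0, -∞, -∞, -∞]
  [-∞, 2, 0, -∞, -∞]
  [-10, 7, 5, 0, -10]
  [-12, 5, 3, -2, 0]
D(5):
  [0, 5, 3, -2, 0]
  [-∞, 0, -∞, -∞, -∞]
  [-∞, 2, 0, -∞, -∞]
  [-10, 7, 5, 0, -10]
  [-12, 5, 3, -2, 0]
Answer: T*[4][5] = -10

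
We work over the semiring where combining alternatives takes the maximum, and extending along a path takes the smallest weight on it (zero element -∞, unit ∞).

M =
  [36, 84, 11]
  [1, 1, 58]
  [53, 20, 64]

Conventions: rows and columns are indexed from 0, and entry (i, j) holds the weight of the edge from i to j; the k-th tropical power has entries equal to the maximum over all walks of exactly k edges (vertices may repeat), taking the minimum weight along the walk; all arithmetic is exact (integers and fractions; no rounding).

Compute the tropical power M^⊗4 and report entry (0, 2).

M^⊗2:
  [36, 36, 58]
  [53, 20, 58]
  [53, 53, 64]
M^⊗3:
  [53, 36, 58]
  [53, 53, 58]
  [53, 53, 64]
M^⊗4:
  [53, 53, 58]
  [53, 53, 58]
  [53, 53, 64]
Key observation: the optimum is the walk 0->1->2->2->2, with weight 84 min 58 min 64 min 64 = 58.
Optimal value attained by: walk 0->1->2->2->2.
Answer: (M^⊗4)[0][2] = 58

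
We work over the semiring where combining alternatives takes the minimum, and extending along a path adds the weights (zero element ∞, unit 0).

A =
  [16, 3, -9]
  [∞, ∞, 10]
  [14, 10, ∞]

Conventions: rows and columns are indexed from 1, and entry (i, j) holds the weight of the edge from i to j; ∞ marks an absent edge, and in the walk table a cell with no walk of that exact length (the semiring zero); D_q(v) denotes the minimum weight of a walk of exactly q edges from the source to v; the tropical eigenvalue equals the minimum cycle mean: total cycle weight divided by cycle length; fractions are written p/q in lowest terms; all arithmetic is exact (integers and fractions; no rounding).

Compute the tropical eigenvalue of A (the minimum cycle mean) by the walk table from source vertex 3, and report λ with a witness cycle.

q=0: [∞, ∞, 0]
q=1: [14, 10, ∞]
q=2: [30, 17, 5]
q=3: [19, 15, 21]
Optimal cycle mean attained by: cycle 1->3->1, total (-9) + 14, length 2.
Answer: λ = 5/2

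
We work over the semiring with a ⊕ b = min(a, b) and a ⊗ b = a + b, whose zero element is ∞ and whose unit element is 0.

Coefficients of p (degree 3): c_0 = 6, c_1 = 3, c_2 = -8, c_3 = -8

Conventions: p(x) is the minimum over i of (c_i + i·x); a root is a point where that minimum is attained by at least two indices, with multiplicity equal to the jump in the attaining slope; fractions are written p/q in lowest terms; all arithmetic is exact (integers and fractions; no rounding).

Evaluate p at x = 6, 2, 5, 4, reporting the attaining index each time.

p(6) = min(6+0·6=6, 3+1·6=9, -8+2·6=4, -8+3·6=10) = 4 (attained by i=2)
p(2) = min(6+0·2=6, 3+1·2=5, -8+2·2=-4, -8+3·2=-2) = -4 (attained by i=2)
p(5) = min(6+0·5=6, 3+1·5=8, -8+2·5=2, -8+3·5=7) = 2 (attained by i=2)
p(4) = min(6+0·4=6, 3+1·4=7, -8+2·4=0, -8+3·4=4) = 0 (attained by i=2)
Answer: p(6) = 4; p(2) = -4; p(5) = 2; p(4) = 0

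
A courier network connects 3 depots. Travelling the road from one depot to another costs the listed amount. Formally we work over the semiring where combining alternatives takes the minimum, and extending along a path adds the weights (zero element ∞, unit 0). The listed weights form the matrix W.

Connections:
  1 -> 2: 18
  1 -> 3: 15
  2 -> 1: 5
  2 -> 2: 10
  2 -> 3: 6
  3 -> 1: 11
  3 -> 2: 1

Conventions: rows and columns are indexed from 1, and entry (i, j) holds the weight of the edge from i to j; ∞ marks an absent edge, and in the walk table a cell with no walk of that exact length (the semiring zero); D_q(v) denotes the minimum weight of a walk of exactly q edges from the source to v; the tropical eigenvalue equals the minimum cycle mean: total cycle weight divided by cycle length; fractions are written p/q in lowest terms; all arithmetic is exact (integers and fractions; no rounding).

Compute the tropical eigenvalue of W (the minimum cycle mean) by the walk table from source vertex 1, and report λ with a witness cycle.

q=0: [0, ∞, ∞]
q=1: [∞, 18, 15]
q=2: [23, 16, 24]
q=3: [21, 25, 22]
Optimal cycle mean attained by: cycle 2->3->2, total 6 + 1, length 2.
Answer: λ = 7/2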